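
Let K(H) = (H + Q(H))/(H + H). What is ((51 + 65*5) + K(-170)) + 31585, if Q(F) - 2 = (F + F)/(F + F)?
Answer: 10866907/340 ≈ 31962.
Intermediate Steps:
Q(F) = 3 (Q(F) = 2 + (F + F)/(F + F) = 2 + (2*F)/((2*F)) = 2 + (2*F)*(1/(2*F)) = 2 + 1 = 3)
K(H) = (3 + H)/(2*H) (K(H) = (H + 3)/(H + H) = (3 + H)/((2*H)) = (3 + H)*(1/(2*H)) = (3 + H)/(2*H))
((51 + 65*5) + K(-170)) + 31585 = ((51 + 65*5) + (1/2)*(3 - 170)/(-170)) + 31585 = ((51 + 325) + (1/2)*(-1/170)*(-167)) + 31585 = (376 + 167/340) + 31585 = 128007/340 + 31585 = 10866907/340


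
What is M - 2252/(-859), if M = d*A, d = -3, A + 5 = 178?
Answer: -443569/859 ≈ -516.38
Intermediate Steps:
A = 173 (A = -5 + 178 = 173)
M = -519 (M = -3*173 = -519)
M - 2252/(-859) = -519 - 2252/(-859) = -519 - 2252*(-1)/859 = -519 - 1*(-2252/859) = -519 + 2252/859 = -443569/859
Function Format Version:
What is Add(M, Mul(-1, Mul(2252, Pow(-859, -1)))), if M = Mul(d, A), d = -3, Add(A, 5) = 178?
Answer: Rational(-443569, 859) ≈ -516.38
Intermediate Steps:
A = 173 (A = Add(-5, 178) = 173)
M = -519 (M = Mul(-3, 173) = -519)
Add(M, Mul(-1, Mul(2252, Pow(-859, -1)))) = Add(-519, Mul(-1, Mul(2252, Pow(-859, -1)))) = Add(-519, Mul(-1, Mul(2252, Rational(-1, 859)))) = Add(-519, Mul(-1, Rational(-2252, 859))) = Add(-519, Rational(2252, 859)) = Rational(-443569, 859)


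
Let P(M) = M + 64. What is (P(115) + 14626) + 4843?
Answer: 19648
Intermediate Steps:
P(M) = 64 + M
(P(115) + 14626) + 4843 = ((64 + 115) + 14626) + 4843 = (179 + 14626) + 4843 = 14805 + 4843 = 19648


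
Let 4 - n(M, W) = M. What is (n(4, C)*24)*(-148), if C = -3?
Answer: 0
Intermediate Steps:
n(M, W) = 4 - M
(n(4, C)*24)*(-148) = ((4 - 1*4)*24)*(-148) = ((4 - 4)*24)*(-148) = (0*24)*(-148) = 0*(-148) = 0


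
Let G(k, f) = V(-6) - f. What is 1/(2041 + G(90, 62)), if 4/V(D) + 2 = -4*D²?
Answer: 73/144465 ≈ 0.00050531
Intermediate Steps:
V(D) = 4/(-2 - 4*D²)
G(k, f) = -2/73 - f (G(k, f) = -2/(1 + 2*(-6)²) - f = -2/(1 + 2*36) - f = -2/(1 + 72) - f = -2/73 - f)
1/(2041 + G(90, 62)) = 1/(2041 + (-2/73 - 1*62)) = 1/(2041 + (-2/73 - 62)) = 1/(2041 - 4528/73) = 1/(144465/73) = 73/144465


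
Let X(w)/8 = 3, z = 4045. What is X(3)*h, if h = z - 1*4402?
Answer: -8568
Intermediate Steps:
X(w) = 24 (X(w) = 8*3 = 24)
h = -357 (h = 4045 - 1*4402 = 4045 - 4402 = -357)
X(3)*h = 24*(-357) = -8568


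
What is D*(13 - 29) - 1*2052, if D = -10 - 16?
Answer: -1636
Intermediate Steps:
D = -26
D*(13 - 29) - 1*2052 = -26*(13 - 29) - 1*2052 = -26*(-16) - 2052 = 416 - 2052 = -1636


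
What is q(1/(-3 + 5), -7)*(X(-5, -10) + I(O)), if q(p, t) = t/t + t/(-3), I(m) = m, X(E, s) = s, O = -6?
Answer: -160/3 ≈ -53.333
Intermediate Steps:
q(p, t) = 1 - t/3 (q(p, t) = 1 + t*(-⅓) = 1 - t/3)
q(1/(-3 + 5), -7)*(X(-5, -10) + I(O)) = (1 - ⅓*(-7))*(-10 - 6) = (1 + 7/3)*(-16) = (10/3)*(-16) = -160/3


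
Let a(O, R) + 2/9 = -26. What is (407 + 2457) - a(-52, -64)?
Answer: 26012/9 ≈ 2890.2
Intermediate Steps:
a(O, R) = -236/9 (a(O, R) = -2/9 - 26 = -236/9)
(407 + 2457) - a(-52, -64) = (407 + 2457) - 1*(-236/9) = 2864 + 236/9 = 26012/9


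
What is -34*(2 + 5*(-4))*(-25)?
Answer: -15300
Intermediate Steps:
-34*(2 + 5*(-4))*(-25) = -34*(2 - 20)*(-25) = -34*(-18)*(-25) = 612*(-25) = -15300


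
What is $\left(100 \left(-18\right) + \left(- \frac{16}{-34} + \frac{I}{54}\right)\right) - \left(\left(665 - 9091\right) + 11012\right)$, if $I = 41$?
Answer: $- \frac{4025219}{918} \approx -4384.8$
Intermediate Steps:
$\left(100 \left(-18\right) + \left(- \frac{16}{-34} + \frac{I}{54}\right)\right) - \left(\left(665 - 9091\right) + 11012\right) = \left(100 \left(-18\right) + \left(- \frac{16}{-34} + \frac{41}{54}\right)\right) - \left(\left(665 - 9091\right) + 11012\right) = \left(-1800 + \left(\left(-16\right) \left(- \frac{1}{34}\right) + 41 \cdot \frac{1}{54}\right)\right) - \left(-8426 + 11012\right) = \left(-1800 + \left(\frac{8}{17} + \frac{41}{54}\right)\right) - 2586 = \left(-1800 + \frac{1129}{918}\right) - 2586 = - \frac{1651271}{918} - 2586 = - \frac{4025219}{918}$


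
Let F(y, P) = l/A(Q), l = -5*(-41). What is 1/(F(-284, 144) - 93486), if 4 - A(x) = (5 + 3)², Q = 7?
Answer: -12/1121873 ≈ -1.0696e-5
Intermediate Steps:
A(x) = -60 (A(x) = 4 - (5 + 3)² = 4 - 1*8² = 4 - 1*64 = 4 - 64 = -60)
l = 205
F(y, P) = -41/12 (F(y, P) = 205/(-60) = 205*(-1/60) = -41/12)
1/(F(-284, 144) - 93486) = 1/(-41/12 - 93486) = 1/(-1121873/12) = -12/1121873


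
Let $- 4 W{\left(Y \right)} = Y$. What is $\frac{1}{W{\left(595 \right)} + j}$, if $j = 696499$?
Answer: $\frac{4}{2785401} \approx 1.4361 \cdot 10^{-6}$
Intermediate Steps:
$W{\left(Y \right)} = - \frac{Y}{4}$
$\frac{1}{W{\left(595 \right)} + j} = \frac{1}{\left(- \frac{1}{4}\right) 595 + 696499} = \frac{1}{- \frac{595}{4} + 696499} = \frac{1}{\frac{2785401}{4}} = \frac{4}{2785401}$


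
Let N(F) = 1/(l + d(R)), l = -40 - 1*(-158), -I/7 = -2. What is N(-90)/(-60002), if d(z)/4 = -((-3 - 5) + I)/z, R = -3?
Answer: -1/7560252 ≈ -1.3227e-7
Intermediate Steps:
I = 14 (I = -7*(-2) = 14)
l = 118 (l = -40 + 158 = 118)
d(z) = -24/z (d(z) = 4*(-((-3 - 5) + 14)/z) = 4*(-(-8 + 14)/z) = 4*(-6/z) = -24/z)
N(F) = 1/126 (N(F) = 1/(118 - 24/(-3)) = 1/(118 - 24*(-⅓)) = 1/(118 + 8) = 1/126)
N(-90)/(-60002) = (1/126)/(-60002) = (1/126)*(-1/60002) = -1/7560252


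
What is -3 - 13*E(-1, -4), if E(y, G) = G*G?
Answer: -211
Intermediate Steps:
E(y, G) = G²
-3 - 13*E(-1, -4) = -3 - 13*(-4)² = -3 - 13*16 = -3 - 208 = -211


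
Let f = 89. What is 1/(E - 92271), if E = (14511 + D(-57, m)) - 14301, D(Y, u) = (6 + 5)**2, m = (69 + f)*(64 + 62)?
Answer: -1/91940 ≈ -1.0877e-5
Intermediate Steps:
m = 19908 (m = (69 + 89)*(64 + 62) = 158*126 = 19908)
D(Y, u) = 121 (D(Y, u) = 11**2 = 121)
E = 331 (E = (14511 + 121) - 14301 = 14632 - 14301 = 331)
1/(E - 92271) = 1/(331 - 92271) = 1/(-91940) = -1/91940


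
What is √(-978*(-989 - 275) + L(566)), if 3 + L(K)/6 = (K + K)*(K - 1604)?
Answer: I*√5813922 ≈ 2411.2*I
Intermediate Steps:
L(K) = -18 + 12*K*(-1604 + K) (L(K) = -18 + 6*((K + K)*(K - 1604)) = -18 + 6*((2*K)*(-1604 + K)) = -18 + 6*(2*K*(-1604 + K)) = -18 + 12*K*(-1604 + K))
√(-978*(-989 - 275) + L(566)) = √(-978*(-989 - 275) + (-18 - 19248*566 + 12*566²)) = √(-978*(-1264) + (-18 - 10894368 + 12*320356)) = √(1236192 + (-18 - 10894368 + 3844272)) = √(1236192 - 7050114) = √(-5813922) = I*√5813922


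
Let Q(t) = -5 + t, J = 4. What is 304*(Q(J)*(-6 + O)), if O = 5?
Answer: 304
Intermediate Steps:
304*(Q(J)*(-6 + O)) = 304*((-5 + 4)*(-6 + 5)) = 304*(-1*(-1)) = 304*1 = 304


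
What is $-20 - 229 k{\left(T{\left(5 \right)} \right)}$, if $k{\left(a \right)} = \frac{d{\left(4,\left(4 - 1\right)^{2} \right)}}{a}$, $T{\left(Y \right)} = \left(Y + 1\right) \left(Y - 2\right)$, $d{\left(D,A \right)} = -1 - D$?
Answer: $\frac{785}{18} \approx 43.611$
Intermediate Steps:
$T{\left(Y \right)} = \left(1 + Y\right) \left(-2 + Y\right)$
$k{\left(a \right)} = - \frac{5}{a}$ ($k{\left(a \right)} = \frac{-1 - 4}{a} = - \frac{5}{a}$)
$-20 - 229 k{\left(T{\left(5 \right)} \right)} = -20 - 229 \left(- \frac{5}{-2 + 5^{2} - 5}\right) = -20 - 229 \left(- \frac{5}{-2 + 25 - 5}\right) = -20 - 229 \left(- \frac{5}{18}\right) = -20 - 229 \left(\left(-5\right) \frac{1}{18}\right) = -20 - - \frac{1145}{18} = -20 + \frac{1145}{18} = \frac{785}{18}$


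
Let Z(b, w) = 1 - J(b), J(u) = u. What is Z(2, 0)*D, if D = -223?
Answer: 223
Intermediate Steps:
Z(b, w) = 1 - b
Z(2, 0)*D = (1 - 1*2)*(-223) = (1 - 2)*(-223) = -1*(-223) = 223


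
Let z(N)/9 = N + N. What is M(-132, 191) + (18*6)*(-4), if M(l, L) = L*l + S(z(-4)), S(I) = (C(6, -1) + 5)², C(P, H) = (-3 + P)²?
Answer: -25448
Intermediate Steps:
z(N) = 18*N (z(N) = 9*(N + N) = 9*(2*N) = 18*N)
S(I) = 196 (S(I) = ((-3 + 6)² + 5)² = (3² + 5)² = (9 + 5)² = 14² = 196)
M(l, L) = 196 + L*l (M(l, L) = L*l + 196 = 196 + L*l)
M(-132, 191) + (18*6)*(-4) = (196 + 191*(-132)) + (18*6)*(-4) = (196 - 25212) + 108*(-4) = -25016 - 432 = -25448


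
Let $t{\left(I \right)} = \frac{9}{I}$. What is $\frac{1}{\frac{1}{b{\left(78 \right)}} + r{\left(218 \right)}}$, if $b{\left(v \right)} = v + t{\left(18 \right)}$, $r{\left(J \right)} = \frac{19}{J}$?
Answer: $\frac{34226}{3419} \approx 10.011$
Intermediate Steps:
$b{\left(v \right)} = \frac{1}{2} + v$ ($b{\left(v \right)} = v + \frac{9}{18} = v + 9 \cdot \frac{1}{18} = v + \frac{1}{2} = \frac{1}{2} + v$)
$\frac{1}{\frac{1}{b{\left(78 \right)}} + r{\left(218 \right)}} = \frac{1}{\frac{1}{\frac{1}{2} + 78} + \frac{19}{218}} = \frac{1}{\frac{1}{\frac{157}{2}} + 19 \cdot \frac{1}{218}} = \frac{1}{\frac{2}{157} + \frac{19}{218}} = \frac{1}{\frac{3419}{34226}} = \frac{34226}{3419}$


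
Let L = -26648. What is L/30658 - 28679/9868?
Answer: -571101623/151266572 ≈ -3.7755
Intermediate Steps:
L/30658 - 28679/9868 = -26648/30658 - 28679/9868 = -26648*1/30658 - 28679*1/9868 = -13324/15329 - 28679/9868 = -571101623/151266572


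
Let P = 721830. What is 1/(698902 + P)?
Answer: 1/1420732 ≈ 7.0386e-7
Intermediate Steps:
1/(698902 + P) = 1/(698902 + 721830) = 1/1420732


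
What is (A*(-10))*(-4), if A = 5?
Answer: 200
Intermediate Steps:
(A*(-10))*(-4) = (5*(-10))*(-4) = -50*(-4) = 200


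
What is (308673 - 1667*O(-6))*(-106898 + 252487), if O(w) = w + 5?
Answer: 45182090260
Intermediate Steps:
O(w) = 5 + w
(308673 - 1667*O(-6))*(-106898 + 252487) = (308673 - 1667*(5 - 6))*(-106898 + 252487) = (308673 - 1667*(-1))*145589 = (308673 + 1667)*145589 = 310340*145589 = 45182090260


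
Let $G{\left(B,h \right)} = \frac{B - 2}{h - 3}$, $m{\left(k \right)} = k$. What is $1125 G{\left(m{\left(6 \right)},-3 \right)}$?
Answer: $-750$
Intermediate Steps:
$G{\left(B,h \right)} = \frac{-2 + B}{-3 + h}$
$1125 G{\left(m{\left(6 \right)},-3 \right)} = 1125 \frac{-2 + 6}{-3 - 3} = 1125 \frac{1}{-6} \cdot 4 = 1125 \left(\left(- \frac{1}{6}\right) 4\right) = 1125 \left(- \frac{2}{3}\right) = -750$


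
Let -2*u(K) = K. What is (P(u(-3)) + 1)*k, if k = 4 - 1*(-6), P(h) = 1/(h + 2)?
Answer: 90/7 ≈ 12.857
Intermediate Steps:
u(K) = -K/2
P(h) = 1/(2 + h)
k = 10 (k = 4 + 6 = 10)
(P(u(-3)) + 1)*k = (1/(2 - 1/2*(-3)) + 1)*10 = (1/(2 + 3/2) + 1)*10 = (1/(7/2) + 1)*10 = (2/7 + 1)*10 = (9/7)*10 = 90/7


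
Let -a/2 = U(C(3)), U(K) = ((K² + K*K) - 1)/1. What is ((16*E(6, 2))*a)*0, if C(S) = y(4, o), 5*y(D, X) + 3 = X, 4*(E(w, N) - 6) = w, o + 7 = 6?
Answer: 0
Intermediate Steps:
o = -1 (o = -7 + 6 = -1)
E(w, N) = 6 + w/4
y(D, X) = -⅗ + X/5
C(S) = -⅘ (C(S) = -⅗ + (⅕)*(-1) = -⅗ - ⅕ = -⅘)
U(K) = -1 + 2*K² (U(K) = ((K² + K²) - 1)*1 = (2*K² - 1)*1 = (-1 + 2*K²)*1 = -1 + 2*K²)
a = -14/25 (a = -2*(-1 + 2*(-⅘)²) = -2*(-1 + 2*(16/25)) = -2*(-1 + 32/25) = -2*7/25 = -14/25 ≈ -0.56000)
((16*E(6, 2))*a)*0 = ((16*(6 + (¼)*6))*(-14/25))*0 = ((16*(6 + 3/2))*(-14/25))*0 = ((16*(15/2))*(-14/25))*0 = (120*(-14/25))*0 = -336/5*0 = 0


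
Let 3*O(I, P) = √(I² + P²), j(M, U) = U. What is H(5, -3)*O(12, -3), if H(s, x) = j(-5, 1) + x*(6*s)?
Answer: -89*√17 ≈ -366.96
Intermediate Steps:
O(I, P) = √(I² + P²)/3
H(s, x) = 1 + 6*s*x (H(s, x) = 1 + x*(6*s) = 1 + 6*s*x)
H(5, -3)*O(12, -3) = (1 + 6*5*(-3))*(√(12² + (-3)²)/3) = (1 - 90)*(√(144 + 9)/3) = -89*√153/3 = -89*3*√17/3 = -89*√17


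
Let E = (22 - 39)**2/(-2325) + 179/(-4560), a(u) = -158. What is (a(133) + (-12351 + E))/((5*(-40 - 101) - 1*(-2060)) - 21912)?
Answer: 8841476801/14529687600 ≈ 0.60851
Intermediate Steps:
E = -115601/706800 (E = (-17)**2*(-1/2325) + 179*(-1/4560) = 289*(-1/2325) - 179/4560 = -289/2325 - 179/4560 = -115601/706800 ≈ -0.16356)
(a(133) + (-12351 + E))/((5*(-40 - 101) - 1*(-2060)) - 21912) = (-158 + (-12351 - 115601/706800))/((5*(-40 - 101) - 1*(-2060)) - 21912) = (-158 - 8729802401/706800)/((5*(-141) + 2060) - 21912) = -8841476801/(706800*((-705 + 2060) - 21912)) = -8841476801/(706800*(1355 - 21912)) = -8841476801/706800/(-20557) = -8841476801/706800*(-1/20557) = 8841476801/14529687600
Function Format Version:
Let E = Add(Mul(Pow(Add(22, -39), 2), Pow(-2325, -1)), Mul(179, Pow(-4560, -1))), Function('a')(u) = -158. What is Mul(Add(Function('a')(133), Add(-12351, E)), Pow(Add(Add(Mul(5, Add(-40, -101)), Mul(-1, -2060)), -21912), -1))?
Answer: Rational(8841476801, 14529687600) ≈ 0.60851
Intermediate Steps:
E = Rational(-115601, 706800) (E = Add(Mul(Pow(-17, 2), Rational(-1, 2325)), Mul(179, Rational(-1, 4560))) = Add(Mul(289, Rational(-1, 2325)), Rational(-179, 4560)) = Add(Rational(-289, 2325), Rational(-179, 4560)) = Rational(-115601, 706800) ≈ -0.16356)
Mul(Add(Function('a')(133), Add(-12351, E)), Pow(Add(Add(Mul(5, Add(-40, -101)), Mul(-1, -2060)), -21912), -1)) = Mul(Add(-158, Add(-12351, Rational(-115601, 706800))), Pow(Add(Add(Mul(5, Add(-40, -101)), Mul(-1, -2060)), -21912), -1)) = Mul(Add(-158, Rational(-8729802401, 706800)), Pow(Add(Add(Mul(5, -141), 2060), -21912), -1)) = Mul(Rational(-8841476801, 706800), Pow(Add(Add(-705, 2060), -21912), -1)) = Mul(Rational(-8841476801, 706800), Pow(Add(1355, -21912), -1)) = Mul(Rational(-8841476801, 706800), Pow(-20557, -1)) = Mul(Rational(-8841476801, 706800), Rational(-1, 20557)) = Rational(8841476801, 14529687600)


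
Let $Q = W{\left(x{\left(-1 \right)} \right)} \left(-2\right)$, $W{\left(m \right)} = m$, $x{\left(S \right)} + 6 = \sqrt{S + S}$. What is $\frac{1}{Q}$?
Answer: $\frac{3}{38} + \frac{i \sqrt{2}}{76} \approx 0.078947 + 0.018608 i$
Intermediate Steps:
$x{\left(S \right)} = -6 + \sqrt{2} \sqrt{S}$ ($x{\left(S \right)} = -6 + \sqrt{S + S} = -6 + \sqrt{2 S} = -6 + \sqrt{2} \sqrt{S}$)
$Q = 12 - 2 i \sqrt{2}$ ($Q = \left(-6 + \sqrt{2} \sqrt{-1}\right) \left(-2\right) = \left(-6 + \sqrt{2} i\right) \left(-2\right) = \left(-6 + i \sqrt{2}\right) \left(-2\right) = 12 - 2 i \sqrt{2} \approx 12.0 - 2.8284 i$)
$\frac{1}{Q} = \frac{1}{12 - 2 i \sqrt{2}}$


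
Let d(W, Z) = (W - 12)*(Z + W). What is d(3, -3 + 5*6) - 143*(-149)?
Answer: 21037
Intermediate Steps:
d(W, Z) = (-12 + W)*(W + Z)
d(3, -3 + 5*6) - 143*(-149) = (3² - 12*3 - 12*(-3 + 5*6) + 3*(-3 + 5*6)) - 143*(-149) = (9 - 36 - 12*(-3 + 30) + 3*(-3 + 30)) + 21307 = (9 - 36 - 12*27 + 3*27) + 21307 = (9 - 36 - 324 + 81) + 21307 = -270 + 21307 = 21037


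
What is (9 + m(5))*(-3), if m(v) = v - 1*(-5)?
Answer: -57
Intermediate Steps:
m(v) = 5 + v (m(v) = v + 5 = 5 + v)
(9 + m(5))*(-3) = (9 + (5 + 5))*(-3) = (9 + 10)*(-3) = 19*(-3) = -57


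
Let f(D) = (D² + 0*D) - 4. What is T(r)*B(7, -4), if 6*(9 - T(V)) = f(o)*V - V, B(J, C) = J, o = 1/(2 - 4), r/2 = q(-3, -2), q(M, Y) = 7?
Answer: 1687/12 ≈ 140.58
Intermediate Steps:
r = 14 (r = 2*7 = 14)
o = -½ (o = 1/(-2) = -½ ≈ -0.50000)
f(D) = -4 + D² (f(D) = (D² + 0) - 4 = D² - 4 = -4 + D²)
T(V) = 9 + 19*V/24 (T(V) = 9 - ((-4 + (-½)²)*V - V)/6 = 9 - ((-4 + ¼)*V - V)/6 = 9 - (-15*V/4 - V)/6 = 9 - (-19)*V/24 = 9 + 19*V/24)
T(r)*B(7, -4) = (9 + (19/24)*14)*7 = (9 + 133/12)*7 = (241/12)*7 = 1687/12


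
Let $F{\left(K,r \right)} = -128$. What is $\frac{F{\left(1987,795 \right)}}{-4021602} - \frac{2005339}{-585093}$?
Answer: $\frac{1344125037497}{392168529831} \approx 3.4274$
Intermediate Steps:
$\frac{F{\left(1987,795 \right)}}{-4021602} - \frac{2005339}{-585093} = - \frac{128}{-4021602} - \frac{2005339}{-585093} = \left(-128\right) \left(- \frac{1}{4021602}\right) - - \frac{2005339}{585093} = \frac{64}{2010801} + \frac{2005339}{585093} = \frac{1344125037497}{392168529831}$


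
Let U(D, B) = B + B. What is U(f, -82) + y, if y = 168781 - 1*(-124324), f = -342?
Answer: 292941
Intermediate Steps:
y = 293105 (y = 168781 + 124324 = 293105)
U(D, B) = 2*B
U(f, -82) + y = 2*(-82) + 293105 = -164 + 293105 = 292941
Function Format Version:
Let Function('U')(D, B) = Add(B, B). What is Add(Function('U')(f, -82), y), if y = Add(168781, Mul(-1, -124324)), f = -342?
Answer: 292941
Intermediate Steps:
y = 293105 (y = Add(168781, 124324) = 293105)
Function('U')(D, B) = Mul(2, B)
Add(Function('U')(f, -82), y) = Add(Mul(2, -82), 293105) = Add(-164, 293105) = 292941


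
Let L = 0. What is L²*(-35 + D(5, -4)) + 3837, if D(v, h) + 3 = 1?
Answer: 3837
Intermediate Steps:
D(v, h) = -2 (D(v, h) = -3 + 1 = -2)
L²*(-35 + D(5, -4)) + 3837 = 0²*(-35 - 2) + 3837 = 0*(-37) + 3837 = 0 + 3837 = 3837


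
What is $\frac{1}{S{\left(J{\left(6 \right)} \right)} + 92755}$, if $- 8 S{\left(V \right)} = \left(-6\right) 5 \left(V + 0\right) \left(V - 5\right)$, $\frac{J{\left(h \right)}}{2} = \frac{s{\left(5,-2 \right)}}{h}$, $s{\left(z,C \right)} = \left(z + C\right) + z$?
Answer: $\frac{3}{278195} \approx 1.0784 \cdot 10^{-5}$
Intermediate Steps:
$s{\left(z,C \right)} = C + 2 z$ ($s{\left(z,C \right)} = \left(C + z\right) + z = C + 2 z$)
$J{\left(h \right)} = \frac{16}{h}$ ($J{\left(h \right)} = 2 \frac{-2 + 2 \cdot 5}{h} = 2 \frac{-2 + 10}{h} = 2 \frac{8}{h} = \frac{16}{h}$)
$S{\left(V \right)} = \frac{15 V \left(-5 + V\right)}{4}$ ($S{\left(V \right)} = - \frac{\left(-6\right) 5 \left(V + 0\right) \left(V - 5\right)}{8} = - \frac{\left(-30\right) V \left(-5 + V\right)}{8} = \frac{15 V \left(-5 + V\right)}{4}$)
$\frac{1}{S{\left(J{\left(6 \right)} \right)} + 92755} = \frac{1}{\frac{15 \cdot \frac{16}{6} \left(-5 + \frac{16}{6}\right)}{4} + 92755} = \frac{1}{\frac{15 \cdot 16 \cdot \frac{1}{6} \left(-5 + 16 \cdot \frac{1}{6}\right)}{4} + 92755} = \frac{1}{\frac{15}{4} \cdot \frac{8}{3} \left(-5 + \frac{8}{3}\right) + 92755} = \frac{1}{\frac{15}{4} \cdot \frac{8}{3} \left(- \frac{7}{3}\right) + 92755} = \frac{1}{- \frac{70}{3} + 92755} = \frac{1}{\frac{278195}{3}} = \frac{3}{278195}$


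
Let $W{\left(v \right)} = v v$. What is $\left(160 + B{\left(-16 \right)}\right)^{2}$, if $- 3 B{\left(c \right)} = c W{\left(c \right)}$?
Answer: $\frac{20939776}{9} \approx 2.3266 \cdot 10^{6}$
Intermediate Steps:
$W{\left(v \right)} = v^{2}$
$B{\left(c \right)} = - \frac{c^{3}}{3}$ ($B{\left(c \right)} = - \frac{c c^{2}}{3} = - \frac{c^{3}}{3}$)
$\left(160 + B{\left(-16 \right)}\right)^{2} = \left(160 - \frac{\left(-16\right)^{3}}{3}\right)^{2} = \left(160 - - \frac{4096}{3}\right)^{2} = \left(160 + \frac{4096}{3}\right)^{2} = \left(\frac{4576}{3}\right)^{2} = \frac{20939776}{9}$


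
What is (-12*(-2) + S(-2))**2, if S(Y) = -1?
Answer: 529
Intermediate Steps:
(-12*(-2) + S(-2))**2 = (-12*(-2) - 1)**2 = (24 - 1)**2 = 23**2 = 529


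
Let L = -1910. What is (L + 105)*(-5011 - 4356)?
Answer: 16907435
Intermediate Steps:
(L + 105)*(-5011 - 4356) = (-1910 + 105)*(-5011 - 4356) = -1805*(-9367) = 16907435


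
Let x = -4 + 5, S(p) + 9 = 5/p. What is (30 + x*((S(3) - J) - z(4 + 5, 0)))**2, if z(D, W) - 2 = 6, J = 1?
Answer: 1681/9 ≈ 186.78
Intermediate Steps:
S(p) = -9 + 5/p
x = 1
z(D, W) = 8 (z(D, W) = 2 + 6 = 8)
(30 + x*((S(3) - J) - z(4 + 5, 0)))**2 = (30 + 1*(((-9 + 5/3) - 1*1) - 1*8))**2 = (30 + 1*(((-9 + 5*(1/3)) - 1) - 8))**2 = (30 + 1*(((-9 + 5/3) - 1) - 8))**2 = (30 + 1*((-22/3 - 1) - 8))**2 = (30 + 1*(-25/3 - 8))**2 = (30 + 1*(-49/3))**2 = (30 - 49/3)**2 = (41/3)**2 = 1681/9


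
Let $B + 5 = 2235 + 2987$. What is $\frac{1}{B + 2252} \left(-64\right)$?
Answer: $- \frac{64}{7469} \approx -0.0085687$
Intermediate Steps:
$B = 5217$ ($B = -5 + \left(2235 + 2987\right) = -5 + 5222 = 5217$)
$\frac{1}{B + 2252} \left(-64\right) = \frac{1}{5217 + 2252} \left(-64\right) = \frac{1}{7469} \left(-64\right) = - \frac{64}{7469}$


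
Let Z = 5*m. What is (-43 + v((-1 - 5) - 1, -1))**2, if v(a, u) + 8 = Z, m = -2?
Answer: 3721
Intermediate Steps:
Z = -10 (Z = 5*(-2) = -10)
v(a, u) = -18 (v(a, u) = -8 - 10 = -18)
(-43 + v((-1 - 5) - 1, -1))**2 = (-43 - 18)**2 = (-61)**2 = 3721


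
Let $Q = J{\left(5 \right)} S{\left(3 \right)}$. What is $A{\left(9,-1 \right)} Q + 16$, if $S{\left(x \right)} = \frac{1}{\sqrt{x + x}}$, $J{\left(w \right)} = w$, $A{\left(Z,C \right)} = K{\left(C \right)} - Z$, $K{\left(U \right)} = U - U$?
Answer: $16 - \frac{15 \sqrt{6}}{2} \approx -2.3712$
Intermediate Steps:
$K{\left(U \right)} = 0$
$A{\left(Z,C \right)} = - Z$ ($A{\left(Z,C \right)} = 0 - Z = - Z$)
$S{\left(x \right)} = \frac{\sqrt{2}}{2 \sqrt{x}}$ ($S{\left(x \right)} = \frac{1}{\sqrt{2 x}} = \frac{1}{\sqrt{2} \sqrt{x}} = \frac{\sqrt{2}}{2 \sqrt{x}}$)
$Q = \frac{5 \sqrt{6}}{6}$ ($Q = 5 \frac{\sqrt{2}}{2 \sqrt{3}} = 5 \frac{\sqrt{2} \frac{\sqrt{3}}{3}}{2} = 5 \frac{\sqrt{6}}{6} = \frac{5 \sqrt{6}}{6} \approx 2.0412$)
$A{\left(9,-1 \right)} Q + 16 = \left(-1\right) 9 \frac{5 \sqrt{6}}{6} + 16 = - 9 \frac{5 \sqrt{6}}{6} + 16 = - \frac{15 \sqrt{6}}{2} + 16 = 16 - \frac{15 \sqrt{6}}{2}$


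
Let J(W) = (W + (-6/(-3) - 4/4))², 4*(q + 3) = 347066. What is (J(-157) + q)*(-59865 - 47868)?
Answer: -23938164867/2 ≈ -1.1969e+10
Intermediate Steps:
q = 173527/2 (q = -3 + (¼)*347066 = -3 + 173533/2 = 173527/2 ≈ 86764.)
J(W) = (1 + W)² (J(W) = (W + (-6*(-⅓) - 4*¼))² = (W + (2 - 1))² = (W + 1)² = (1 + W)²)
(J(-157) + q)*(-59865 - 47868) = ((1 - 157)² + 173527/2)*(-59865 - 47868) = ((-156)² + 173527/2)*(-107733) = (24336 + 173527/2)*(-107733) = (222199/2)*(-107733) = -23938164867/2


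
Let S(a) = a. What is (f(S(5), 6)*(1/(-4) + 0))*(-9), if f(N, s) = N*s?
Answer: 135/2 ≈ 67.500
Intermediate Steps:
(f(S(5), 6)*(1/(-4) + 0))*(-9) = ((5*6)*(1/(-4) + 0))*(-9) = (30*(1*(-¼) + 0))*(-9) = (30*(-¼ + 0))*(-9) = (30*(-¼))*(-9) = -15/2*(-9) = 135/2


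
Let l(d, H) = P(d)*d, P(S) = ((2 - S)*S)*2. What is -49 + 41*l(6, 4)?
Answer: -11857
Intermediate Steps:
P(S) = 2*S*(2 - S) (P(S) = (S*(2 - S))*2 = 2*S*(2 - S))
l(d, H) = 2*d²*(2 - d) (l(d, H) = (2*d*(2 - d))*d = 2*d²*(2 - d))
-49 + 41*l(6, 4) = -49 + 41*(2*6²*(2 - 1*6)) = -49 + 41*(2*36*(2 - 6)) = -49 + 41*(2*36*(-4)) = -49 + 41*(-288) = -49 - 11808 = -11857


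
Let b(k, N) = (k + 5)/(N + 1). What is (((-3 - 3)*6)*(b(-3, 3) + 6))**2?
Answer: 54756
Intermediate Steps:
b(k, N) = (5 + k)/(1 + N)
(((-3 - 3)*6)*(b(-3, 3) + 6))**2 = (((-3 - 3)*6)*((5 - 3)/(1 + 3) + 6))**2 = ((-6*6)*(2/4 + 6))**2 = (-36*((1/4)*2 + 6))**2 = (-36*(1/2 + 6))**2 = (-36*13/2)**2 = (-234)**2 = 54756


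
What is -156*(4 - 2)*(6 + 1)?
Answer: -2184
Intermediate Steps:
-156*(4 - 2)*(6 + 1) = -312*7 = -156*14 = -2184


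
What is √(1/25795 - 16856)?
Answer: I*√11215679387605/25795 ≈ 129.83*I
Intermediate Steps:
√(1/25795 - 16856) = √(-434800519/25795) = I*√11215679387605/25795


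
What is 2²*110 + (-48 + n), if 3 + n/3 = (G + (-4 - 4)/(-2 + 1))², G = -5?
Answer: 410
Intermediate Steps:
n = 18 (n = -9 + 3*(-5 + (-4 - 4)/(-2 + 1))² = -9 + 3*(-5 - 8/(-1))² = -9 + 3*(-5 - 8*(-1))² = -9 + 3*(-5 + 8)² = -9 + 3*3² = -9 + 3*9 = -9 + 27 = 18)
2²*110 + (-48 + n) = 2²*110 + (-48 + 18) = 4*110 - 30 = 440 - 30 = 410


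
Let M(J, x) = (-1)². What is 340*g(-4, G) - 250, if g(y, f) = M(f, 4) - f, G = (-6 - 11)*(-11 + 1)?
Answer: -57710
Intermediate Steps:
M(J, x) = 1
G = 170 (G = -17*(-10) = 170)
g(y, f) = 1 - f
340*g(-4, G) - 250 = 340*(1 - 1*170) - 250 = 340*(1 - 170) - 250 = 340*(-169) - 250 = -57460 - 250 = -57710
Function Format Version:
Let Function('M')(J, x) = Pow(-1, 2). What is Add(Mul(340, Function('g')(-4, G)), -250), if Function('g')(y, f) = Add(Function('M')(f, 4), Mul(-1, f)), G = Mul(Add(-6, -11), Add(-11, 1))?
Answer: -57710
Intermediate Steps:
Function('M')(J, x) = 1
G = 170 (G = Mul(-17, -10) = 170)
Function('g')(y, f) = Add(1, Mul(-1, f))
Add(Mul(340, Function('g')(-4, G)), -250) = Add(Mul(340, Add(1, Mul(-1, 170))), -250) = Add(Mul(340, Add(1, -170)), -250) = Add(Mul(340, -169), -250) = Add(-57460, -250) = -57710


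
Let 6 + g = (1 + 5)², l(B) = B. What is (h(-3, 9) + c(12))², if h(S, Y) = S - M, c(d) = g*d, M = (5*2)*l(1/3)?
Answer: 1125721/9 ≈ 1.2508e+5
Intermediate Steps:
M = 10/3 (M = (5*2)/3 = 10*(⅓) = 10/3 ≈ 3.3333)
g = 30 (g = -6 + (1 + 5)² = -6 + 6² = -6 + 36 = 30)
c(d) = 30*d
h(S, Y) = -10/3 + S (h(S, Y) = S - 1*10/3 = S - 10/3 = -10/3 + S)
(h(-3, 9) + c(12))² = ((-10/3 - 3) + 30*12)² = (-19/3 + 360)² = (1061/3)² = 1125721/9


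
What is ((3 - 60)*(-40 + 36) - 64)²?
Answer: 26896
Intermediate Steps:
((3 - 60)*(-40 + 36) - 64)² = (-57*(-4) - 64)² = (228 - 64)² = 164² = 26896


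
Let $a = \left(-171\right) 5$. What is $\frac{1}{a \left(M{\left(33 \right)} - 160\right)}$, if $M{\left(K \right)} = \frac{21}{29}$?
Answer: $\frac{29}{3949245} \approx 7.3432 \cdot 10^{-6}$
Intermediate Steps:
$M{\left(K \right)} = \frac{21}{29}$ ($M{\left(K \right)} = 21 \cdot \frac{1}{29} = \frac{21}{29}$)
$a = -855$
$\frac{1}{a \left(M{\left(33 \right)} - 160\right)} = \frac{1}{\left(-855\right) \left(\frac{21}{29} - 160\right)} = - \frac{1}{855 \left(- \frac{4619}{29}\right)} = \left(- \frac{1}{855}\right) \left(- \frac{29}{4619}\right) = \frac{29}{3949245}$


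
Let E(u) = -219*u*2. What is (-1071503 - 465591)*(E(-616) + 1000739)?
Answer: -1952950170418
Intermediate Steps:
E(u) = -438*u
(-1071503 - 465591)*(E(-616) + 1000739) = (-1071503 - 465591)*(-438*(-616) + 1000739) = -1537094*(269808 + 1000739) = -1537094*1270547 = -1952950170418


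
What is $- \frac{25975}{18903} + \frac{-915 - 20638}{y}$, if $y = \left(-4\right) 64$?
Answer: $\frac{400766759}{4839168} \approx 82.817$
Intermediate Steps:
$y = -256$
$- \frac{25975}{18903} + \frac{-915 - 20638}{y} = - \frac{25975}{18903} + \frac{-915 - 20638}{-256} = \left(-25975\right) \frac{1}{18903} + \left(-915 - 20638\right) \left(- \frac{1}{256}\right) = - \frac{25975}{18903} - - \frac{21553}{256} = - \frac{25975}{18903} + \frac{21553}{256} = \frac{400766759}{4839168}$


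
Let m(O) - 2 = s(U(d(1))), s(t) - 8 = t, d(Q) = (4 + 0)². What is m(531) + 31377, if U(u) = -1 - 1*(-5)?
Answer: 31391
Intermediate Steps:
d(Q) = 16 (d(Q) = 4² = 16)
U(u) = 4 (U(u) = -1 + 5 = 4)
s(t) = 8 + t
m(O) = 14 (m(O) = 2 + (8 + 4) = 2 + 12 = 14)
m(531) + 31377 = 14 + 31377 = 31391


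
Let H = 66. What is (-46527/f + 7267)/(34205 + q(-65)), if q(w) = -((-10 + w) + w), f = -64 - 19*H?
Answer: 9624433/45266710 ≈ 0.21262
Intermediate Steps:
f = -1318 (f = -64 - 19*66 = -64 - 1254 = -1318)
q(w) = 10 - 2*w (q(w) = -(-10 + 2*w) = 10 - 2*w)
(-46527/f + 7267)/(34205 + q(-65)) = (-46527/(-1318) + 7267)/(34205 + (10 - 2*(-65))) = (-46527*(-1/1318) + 7267)/(34205 + (10 + 130)) = (46527/1318 + 7267)/(34205 + 140) = (9624433/1318)/34345 = (9624433/1318)*(1/34345) = 9624433/45266710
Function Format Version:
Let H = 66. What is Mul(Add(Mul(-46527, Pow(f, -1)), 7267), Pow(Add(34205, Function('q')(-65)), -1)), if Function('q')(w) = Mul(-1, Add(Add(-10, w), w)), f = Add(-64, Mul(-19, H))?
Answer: Rational(9624433, 45266710) ≈ 0.21262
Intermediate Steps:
f = -1318 (f = Add(-64, Mul(-19, 66)) = Add(-64, -1254) = -1318)
Function('q')(w) = Add(10, Mul(-2, w)) (Function('q')(w) = Mul(-1, Add(-10, Mul(2, w))) = Add(10, Mul(-2, w)))
Mul(Add(Mul(-46527, Pow(f, -1)), 7267), Pow(Add(34205, Function('q')(-65)), -1)) = Mul(Add(Mul(-46527, Pow(-1318, -1)), 7267), Pow(Add(34205, Add(10, Mul(-2, -65))), -1)) = Mul(Add(Mul(-46527, Rational(-1, 1318)), 7267), Pow(Add(34205, Add(10, 130)), -1)) = Mul(Add(Rational(46527, 1318), 7267), Pow(Add(34205, 140), -1)) = Mul(Rational(9624433, 1318), Pow(34345, -1)) = Mul(Rational(9624433, 1318), Rational(1, 34345)) = Rational(9624433, 45266710)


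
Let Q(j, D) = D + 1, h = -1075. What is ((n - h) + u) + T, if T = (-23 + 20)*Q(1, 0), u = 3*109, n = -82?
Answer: 1317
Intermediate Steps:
u = 327
Q(j, D) = 1 + D
T = -3 (T = (-23 + 20)*(1 + 0) = -3*1 = -3)
((n - h) + u) + T = ((-82 - 1*(-1075)) + 327) - 3 = ((-82 + 1075) + 327) - 3 = (993 + 327) - 3 = 1320 - 3 = 1317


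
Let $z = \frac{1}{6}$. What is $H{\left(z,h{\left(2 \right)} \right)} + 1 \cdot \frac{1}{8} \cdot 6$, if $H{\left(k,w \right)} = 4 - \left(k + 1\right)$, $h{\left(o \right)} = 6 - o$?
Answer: $\frac{43}{12} \approx 3.5833$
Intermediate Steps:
$z = \frac{1}{6} \approx 0.16667$
$H{\left(k,w \right)} = 3 - k$ ($H{\left(k,w \right)} = 4 - \left(1 + k\right) = 3 - k$)
$H{\left(z,h{\left(2 \right)} \right)} + 1 \cdot \frac{1}{8} \cdot 6 = \left(3 - \frac{1}{6}\right) + 1 \cdot \frac{1}{8} \cdot 6 = \frac{17}{6} + \frac{1}{8} \cdot 6 = \frac{17}{6} + \frac{3}{4} = \frac{43}{12}$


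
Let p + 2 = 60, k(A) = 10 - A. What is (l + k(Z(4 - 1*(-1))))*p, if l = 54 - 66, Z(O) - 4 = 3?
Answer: -522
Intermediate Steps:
Z(O) = 7 (Z(O) = 4 + 3 = 7)
p = 58 (p = -2 + 60 = 58)
l = -12
(l + k(Z(4 - 1*(-1))))*p = (-12 + (10 - 1*7))*58 = (-12 + (10 - 7))*58 = (-12 + 3)*58 = -9*58 = -522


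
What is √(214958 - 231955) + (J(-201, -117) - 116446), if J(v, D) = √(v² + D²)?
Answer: -116446 + 3*√6010 + I*√16997 ≈ -1.1621e+5 + 130.37*I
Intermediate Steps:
J(v, D) = √(D² + v²)
√(214958 - 231955) + (J(-201, -117) - 116446) = √(214958 - 231955) + (√((-117)² + (-201)²) - 116446) = √(-16997) + (√(13689 + 40401) - 116446) = I*√16997 + (√54090 - 116446) = I*√16997 + (3*√6010 - 116446) = I*√16997 + (-116446 + 3*√6010) = -116446 + 3*√6010 + I*√16997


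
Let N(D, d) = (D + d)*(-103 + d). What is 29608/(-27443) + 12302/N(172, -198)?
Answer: 4072753/8260343 ≈ 0.49305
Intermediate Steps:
N(D, d) = (-103 + d)*(D + d)
29608/(-27443) + 12302/N(172, -198) = 29608/(-27443) + 12302/((-198)² - 103*172 - 103*(-198) + 172*(-198)) = 29608*(-1/27443) + 12302/(39204 - 17716 + 20394 - 34056) = -29608/27443 + 12302/7826 = -29608/27443 + 12302*(1/7826) = -29608/27443 + 6151/3913 = 4072753/8260343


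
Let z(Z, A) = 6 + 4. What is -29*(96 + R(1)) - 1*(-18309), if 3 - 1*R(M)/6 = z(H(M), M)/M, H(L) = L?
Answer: 16743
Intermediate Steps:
z(Z, A) = 10
R(M) = 18 - 60/M
-29*(96 + R(1)) - 1*(-18309) = -29*(96 + (18 - 60/1)) - 1*(-18309) = -29*(96 + (18 - 60*1)) + 18309 = -29*(96 + (18 - 60)) + 18309 = -29*(96 - 42) + 18309 = -29*54 + 18309 = -1566 + 18309 = 16743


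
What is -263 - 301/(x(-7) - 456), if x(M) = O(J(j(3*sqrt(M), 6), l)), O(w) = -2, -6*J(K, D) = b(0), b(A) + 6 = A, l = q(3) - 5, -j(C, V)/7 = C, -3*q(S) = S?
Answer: -120153/458 ≈ -262.34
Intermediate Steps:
q(S) = -S/3
j(C, V) = -7*C
l = -6 (l = -1/3*3 - 5 = -1 - 5 = -6)
b(A) = -6 + A
J(K, D) = 1 (J(K, D) = -(-6 + 0)/6 = -1/6*(-6) = 1)
x(M) = -2
-263 - 301/(x(-7) - 456) = -263 - 301/(-2 - 456) = -263 - 301/(-458) = -263 - 1/458*(-301) = -263 + 301/458 = -120153/458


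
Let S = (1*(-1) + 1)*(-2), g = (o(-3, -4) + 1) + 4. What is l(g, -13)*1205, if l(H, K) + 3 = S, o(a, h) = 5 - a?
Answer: -3615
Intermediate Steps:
g = 13 (g = ((5 - 1*(-3)) + 1) + 4 = ((5 + 3) + 1) + 4 = (8 + 1) + 4 = 9 + 4 = 13)
S = 0 (S = (-1 + 1)*(-2) = 0*(-2) = 0)
l(H, K) = -3 (l(H, K) = -3 + 0 = -3)
l(g, -13)*1205 = -3*1205 = -3615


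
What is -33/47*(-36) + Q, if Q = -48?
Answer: -1068/47 ≈ -22.723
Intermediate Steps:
-33/47*(-36) + Q = -33/47*(-36) - 48 = 1188/47 - 48 = -1068/47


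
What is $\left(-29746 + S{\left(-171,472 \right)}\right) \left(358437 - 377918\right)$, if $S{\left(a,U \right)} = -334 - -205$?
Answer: $581994875$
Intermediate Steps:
$S{\left(a,U \right)} = -129$ ($S{\left(a,U \right)} = -334 + 205 = -129$)
$\left(-29746 + S{\left(-171,472 \right)}\right) \left(358437 - 377918\right) = \left(-29746 - 129\right) \left(358437 - 377918\right) = \left(-29875\right) \left(-19481\right) = 581994875$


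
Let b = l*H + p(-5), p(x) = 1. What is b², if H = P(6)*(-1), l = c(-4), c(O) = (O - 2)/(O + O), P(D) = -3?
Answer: 169/16 ≈ 10.563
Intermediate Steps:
c(O) = (-2 + O)/(2*O) (c(O) = (-2 + O)/((2*O)) = (-2 + O)*(1/(2*O)) = (-2 + O)/(2*O))
l = ¾ (l = (½)*(-2 - 4)/(-4) = (½)*(-¼)*(-6) = ¾ ≈ 0.75000)
H = 3 (H = -3*(-1) = 3)
b = 13/4 (b = (¾)*3 + 1 = 9/4 + 1 = 13/4 ≈ 3.2500)
b² = (13/4)² = 169/16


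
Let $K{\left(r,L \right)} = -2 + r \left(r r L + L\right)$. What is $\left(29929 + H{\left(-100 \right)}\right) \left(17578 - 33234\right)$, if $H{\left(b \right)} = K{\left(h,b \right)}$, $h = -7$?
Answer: $-1016497112$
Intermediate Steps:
$K{\left(r,L \right)} = -2 + r \left(L + L r^{2}\right)$ ($K{\left(r,L \right)} = -2 + r \left(r^{2} L + L\right) = -2 + r \left(L r^{2} + L\right) = -2 + r \left(L + L r^{2}\right)$)
$H{\left(b \right)} = -2 - 350 b$ ($H{\left(b \right)} = -2 + b \left(-7\right) + b \left(-7\right)^{3} = -2 - 7 b + b \left(-343\right) = -2 - 7 b - 343 b = -2 - 350 b$)
$\left(29929 + H{\left(-100 \right)}\right) \left(17578 - 33234\right) = \left(29929 - -34998\right) \left(17578 - 33234\right) = \left(29929 + \left(-2 + 35000\right)\right) \left(-15656\right) = \left(29929 + 34998\right) \left(-15656\right) = 64927 \left(-15656\right) = -1016497112$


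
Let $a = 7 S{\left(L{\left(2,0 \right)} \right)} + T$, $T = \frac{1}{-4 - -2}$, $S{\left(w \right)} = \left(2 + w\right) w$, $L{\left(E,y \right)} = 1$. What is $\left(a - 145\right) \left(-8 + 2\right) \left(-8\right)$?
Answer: $-5976$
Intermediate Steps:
$S{\left(w \right)} = w \left(2 + w\right)$
$T = - \frac{1}{2}$ ($T = \frac{1}{-4 + 2} = \frac{1}{-2} = - \frac{1}{2} \approx -0.5$)
$a = \frac{41}{2}$ ($a = 7 \cdot 1 \left(2 + 1\right) - \frac{1}{2} = 7 \cdot 1 \cdot 3 - \frac{1}{2} = 7 \cdot 3 - \frac{1}{2} = 21 - \frac{1}{2} = \frac{41}{2} \approx 20.5$)
$\left(a - 145\right) \left(-8 + 2\right) \left(-8\right) = \left(\frac{41}{2} - 145\right) \left(-8 + 2\right) \left(-8\right) = - \frac{249 \left(\left(-6\right) \left(-8\right)\right)}{2} = \left(- \frac{249}{2}\right) 48 = -5976$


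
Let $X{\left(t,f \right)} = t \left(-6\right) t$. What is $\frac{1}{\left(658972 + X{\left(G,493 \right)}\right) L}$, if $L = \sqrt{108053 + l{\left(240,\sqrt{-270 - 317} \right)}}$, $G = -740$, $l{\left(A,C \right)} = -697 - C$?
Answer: $- \frac{1}{2626628 \sqrt{107356 - i \sqrt{587}}} \approx -1.162 \cdot 10^{-9} - 1.3111 \cdot 10^{-13} i$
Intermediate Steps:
$X{\left(t,f \right)} = - 6 t^{2}$ ($X{\left(t,f \right)} = - 6 t t = - 6 t^{2}$)
$L = \sqrt{107356 - i \sqrt{587}}$ ($L = \sqrt{108053 - \left(697 + \sqrt{-270 - 317}\right)} = \sqrt{108053 - \left(697 + \sqrt{-587}\right)} = \sqrt{108053 - \left(697 + i \sqrt{587}\right)} = \sqrt{107356 - i \sqrt{587}} \approx 327.65 - 0.037 i$)
$\frac{1}{\left(658972 + X{\left(G,493 \right)}\right) L} = \frac{1}{\left(658972 - 6 \left(-740\right)^{2}\right) \sqrt{107356 - i \sqrt{587}}} = \frac{1}{\left(658972 - 3285600\right) \sqrt{107356 - i \sqrt{587}}} = \frac{1}{\left(-2626628\right) \sqrt{107356 - i \sqrt{587}}} = - \frac{1}{2626628 \sqrt{107356 - i \sqrt{587}}}$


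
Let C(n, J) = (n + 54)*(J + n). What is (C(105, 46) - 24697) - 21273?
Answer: -21961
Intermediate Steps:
C(n, J) = (54 + n)*(J + n)
(C(105, 46) - 24697) - 21273 = ((105**2 + 54*46 + 54*105 + 46*105) - 24697) - 21273 = ((11025 + 2484 + 5670 + 4830) - 24697) - 21273 = (24009 - 24697) - 21273 = -688 - 21273 = -21961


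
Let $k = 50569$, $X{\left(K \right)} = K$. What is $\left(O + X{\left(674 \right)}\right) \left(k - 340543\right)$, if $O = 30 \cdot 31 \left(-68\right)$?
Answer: $18142513284$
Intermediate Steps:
$O = -63240$ ($O = 930 \left(-68\right) = -63240$)
$\left(O + X{\left(674 \right)}\right) \left(k - 340543\right) = \left(-63240 + 674\right) \left(50569 - 340543\right) = \left(-62566\right) \left(-289974\right) = 18142513284$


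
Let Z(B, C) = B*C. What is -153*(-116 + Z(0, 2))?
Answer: 17748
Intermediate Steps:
-153*(-116 + Z(0, 2)) = -153*(-116 + 0*2) = -153*(-116 + 0) = -153*(-116) = 17748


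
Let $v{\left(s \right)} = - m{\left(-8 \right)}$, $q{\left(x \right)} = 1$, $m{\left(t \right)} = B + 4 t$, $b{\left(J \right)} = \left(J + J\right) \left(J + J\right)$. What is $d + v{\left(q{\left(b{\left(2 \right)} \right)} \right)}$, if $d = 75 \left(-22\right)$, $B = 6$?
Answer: $-1624$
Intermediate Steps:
$b{\left(J \right)} = 4 J^{2}$ ($b{\left(J \right)} = 2 J 2 J = 4 J^{2}$)
$m{\left(t \right)} = 6 + 4 t$
$d = -1650$
$v{\left(s \right)} = 26$ ($v{\left(s \right)} = - (6 + 4 \left(-8\right)) = - (6 - 32) = \left(-1\right) \left(-26\right) = 26$)
$d + v{\left(q{\left(b{\left(2 \right)} \right)} \right)} = -1650 + 26 = -1624$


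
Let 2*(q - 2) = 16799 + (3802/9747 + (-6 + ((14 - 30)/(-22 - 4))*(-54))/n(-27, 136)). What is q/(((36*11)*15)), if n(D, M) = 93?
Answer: 66002748139/46665127080 ≈ 1.4144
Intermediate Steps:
q = 66002748139/7856082 (q = 2 + (16799 + (3802/9747 + (-6 + ((14 - 30)/(-22 - 4))*(-54))/93))/2 = 2 + (16799 + (3802*(1/9747) + (-6 - 16/(-26)*(-54))*(1/93)))/2 = 2 + (16799 + (3802/9747 + (-6 - 16*(-1/26)*(-54))*(1/93)))/2 = 2 + (16799 + (3802/9747 + (-6 + (8/13)*(-54))*(1/93)))/2 = 2 + (16799 + (3802/9747 + (-6 - 432/13)*(1/93)))/2 = 2 + (16799 + (3802/9747 - 510/13*1/93))/2 = 2 + (16799 + (3802/9747 - 170/403))/2 = 2 + (16799 - 124784/3928041)/2 = 2 + (½)*(65987035975/3928041) = 2 + 65987035975/7856082 = 66002748139/7856082 ≈ 8401.5)
q/(((36*11)*15)) = 66002748139/(7856082*(((36*11)*15))) = 66002748139/(7856082*((396*15))) = (66002748139/7856082)/5940 = (66002748139/7856082)*(1/5940) = 66002748139/46665127080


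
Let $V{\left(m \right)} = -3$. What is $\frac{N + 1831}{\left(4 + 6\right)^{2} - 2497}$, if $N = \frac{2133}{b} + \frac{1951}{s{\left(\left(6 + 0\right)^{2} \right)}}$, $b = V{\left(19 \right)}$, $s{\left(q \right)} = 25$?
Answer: $- \frac{29951}{59925} \approx -0.49981$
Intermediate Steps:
$b = -3$
$N = - \frac{15824}{25}$ ($N = \frac{2133}{-3} + \frac{1951}{25} = 2133 \left(- \frac{1}{3}\right) + 1951 \cdot \frac{1}{25} = -711 + \frac{1951}{25} = - \frac{15824}{25} \approx -632.96$)
$\frac{N + 1831}{\left(4 + 6\right)^{2} - 2497} = \frac{- \frac{15824}{25} + 1831}{\left(4 + 6\right)^{2} - 2497} = \frac{29951}{25 \left(10^{2} - 2497\right)} = \frac{29951}{25 \left(100 - 2497\right)} = \frac{29951}{25 \left(-2397\right)} = \frac{29951}{25} \left(- \frac{1}{2397}\right) = - \frac{29951}{59925}$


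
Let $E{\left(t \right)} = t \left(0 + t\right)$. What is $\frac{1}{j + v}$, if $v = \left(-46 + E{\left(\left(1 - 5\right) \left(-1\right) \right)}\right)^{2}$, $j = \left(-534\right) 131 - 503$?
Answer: $- \frac{1}{69557} \approx -1.4377 \cdot 10^{-5}$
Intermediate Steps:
$E{\left(t \right)} = t^{2}$ ($E{\left(t \right)} = t t = t^{2}$)
$j = -70457$ ($j = -69954 - 503 = -70457$)
$v = 900$ ($v = \left(-46 + \left(\left(1 - 5\right) \left(-1\right)\right)^{2}\right)^{2} = \left(-46 + \left(\left(-4\right) \left(-1\right)\right)^{2}\right)^{2} = \left(-46 + 4^{2}\right)^{2} = \left(-46 + 16\right)^{2} = \left(-30\right)^{2} = 900$)
$\frac{1}{j + v} = \frac{1}{-70457 + 900} = \frac{1}{-69557} = - \frac{1}{69557}$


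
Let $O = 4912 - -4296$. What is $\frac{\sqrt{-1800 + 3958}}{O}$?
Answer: $\frac{\sqrt{2158}}{9208} \approx 0.005045$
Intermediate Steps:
$O = 9208$ ($O = 4912 + 4296 = 9208$)
$\frac{\sqrt{-1800 + 3958}}{O} = \frac{\sqrt{-1800 + 3958}}{9208} = \sqrt{2158} \cdot \frac{1}{9208} = \frac{\sqrt{2158}}{9208}$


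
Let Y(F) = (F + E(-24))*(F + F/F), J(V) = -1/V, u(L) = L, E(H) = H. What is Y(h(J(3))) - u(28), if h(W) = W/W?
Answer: -74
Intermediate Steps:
h(W) = 1
Y(F) = (1 + F)*(-24 + F) (Y(F) = (F - 24)*(F + F/F) = (-24 + F)*(F + 1) = (-24 + F)*(1 + F) = (1 + F)*(-24 + F))
Y(h(J(3))) - u(28) = (-24 + 1² - 23*1) - 1*28 = (-24 + 1 - 23) - 28 = -46 - 28 = -74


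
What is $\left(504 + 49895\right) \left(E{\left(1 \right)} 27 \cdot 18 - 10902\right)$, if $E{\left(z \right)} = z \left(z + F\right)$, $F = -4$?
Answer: $-622931640$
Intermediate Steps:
$E{\left(z \right)} = z \left(-4 + z\right)$ ($E{\left(z \right)} = z \left(z - 4\right) = z \left(-4 + z\right)$)
$\left(504 + 49895\right) \left(E{\left(1 \right)} 27 \cdot 18 - 10902\right) = \left(504 + 49895\right) \left(1 \left(-4 + 1\right) 27 \cdot 18 - 10902\right) = 50399 \left(1 \left(-3\right) 27 \cdot 18 - 10902\right) = 50399 \left(\left(-3\right) 27 \cdot 18 - 10902\right) = 50399 \left(\left(-81\right) 18 - 10902\right) = 50399 \left(-1458 - 10902\right) = 50399 \left(-12360\right) = -622931640$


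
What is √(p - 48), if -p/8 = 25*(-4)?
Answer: 4*√47 ≈ 27.423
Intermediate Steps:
p = 800 (p = -200*(-4) = -8*(-100) = 800)
√(p - 48) = √(800 - 48) = √752 = 4*√47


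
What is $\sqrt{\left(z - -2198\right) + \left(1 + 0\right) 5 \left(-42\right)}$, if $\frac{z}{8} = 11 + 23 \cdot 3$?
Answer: $6 \sqrt{73} \approx 51.264$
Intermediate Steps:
$z = 640$ ($z = 8 \left(11 + 23 \cdot 3\right) = 8 \left(11 + 69\right) = 8 \cdot 80 = 640$)
$\sqrt{\left(z - -2198\right) + \left(1 + 0\right) 5 \left(-42\right)} = \sqrt{\left(640 - -2198\right) + \left(1 + 0\right) 5 \left(-42\right)} = \sqrt{\left(640 + 2198\right) + 1 \cdot 5 \left(-42\right)} = \sqrt{2838 + 5 \left(-42\right)} = \sqrt{2838 - 210} = \sqrt{2628} = 6 \sqrt{73}$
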